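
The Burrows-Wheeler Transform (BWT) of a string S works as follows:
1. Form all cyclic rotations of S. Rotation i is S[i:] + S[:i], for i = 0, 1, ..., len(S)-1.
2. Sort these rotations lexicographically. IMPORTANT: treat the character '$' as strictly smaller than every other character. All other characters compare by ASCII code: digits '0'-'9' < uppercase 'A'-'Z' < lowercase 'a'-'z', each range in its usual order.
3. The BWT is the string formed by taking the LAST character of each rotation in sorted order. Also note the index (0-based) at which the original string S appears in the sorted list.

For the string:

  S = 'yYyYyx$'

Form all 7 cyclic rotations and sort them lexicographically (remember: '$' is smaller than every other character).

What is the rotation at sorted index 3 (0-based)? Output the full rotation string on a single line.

Answer: x$yYyYy

Derivation:
All 7 rotations (rotation i = S[i:]+S[:i]):
  rot[0] = yYyYyx$
  rot[1] = YyYyx$y
  rot[2] = yYyx$yY
  rot[3] = Yyx$yYy
  rot[4] = yx$yYyY
  rot[5] = x$yYyYy
  rot[6] = $yYyYyx
Sorted (with $ < everything):
  sorted[0] = $yYyYyx
  sorted[1] = YyYyx$y
  sorted[2] = Yyx$yYy
  sorted[3] = x$yYyYy
  sorted[4] = yYyYyx$
  sorted[5] = yYyx$yY
  sorted[6] = yx$yYyY
sorted[3] = x$yYyYy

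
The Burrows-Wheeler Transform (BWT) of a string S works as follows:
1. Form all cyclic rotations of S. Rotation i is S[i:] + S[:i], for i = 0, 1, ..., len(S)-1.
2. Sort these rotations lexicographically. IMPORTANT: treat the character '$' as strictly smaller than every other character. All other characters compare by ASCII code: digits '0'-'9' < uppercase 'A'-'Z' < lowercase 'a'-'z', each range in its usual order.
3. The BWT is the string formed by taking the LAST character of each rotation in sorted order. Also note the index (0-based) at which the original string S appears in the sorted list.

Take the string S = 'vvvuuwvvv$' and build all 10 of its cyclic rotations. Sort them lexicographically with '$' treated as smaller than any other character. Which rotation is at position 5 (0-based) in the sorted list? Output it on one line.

All 10 rotations (rotation i = S[i:]+S[:i]):
  rot[0] = vvvuuwvvv$
  rot[1] = vvuuwvvv$v
  rot[2] = vuuwvvv$vv
  rot[3] = uuwvvv$vvv
  rot[4] = uwvvv$vvvu
  rot[5] = wvvv$vvvuu
  rot[6] = vvv$vvvuuw
  rot[7] = vv$vvvuuwv
  rot[8] = v$vvvuuwvv
  rot[9] = $vvvuuwvvv
Sorted (with $ < everything):
  sorted[0] = $vvvuuwvvv
  sorted[1] = uuwvvv$vvv
  sorted[2] = uwvvv$vvvu
  sorted[3] = v$vvvuuwvv
  sorted[4] = vuuwvvv$vv
  sorted[5] = vv$vvvuuwv
  sorted[6] = vvuuwvvv$v
  sorted[7] = vvv$vvvuuw
  sorted[8] = vvvuuwvvv$
  sorted[9] = wvvv$vvvuu
sorted[5] = vv$vvvuuwv

Answer: vv$vvvuuwv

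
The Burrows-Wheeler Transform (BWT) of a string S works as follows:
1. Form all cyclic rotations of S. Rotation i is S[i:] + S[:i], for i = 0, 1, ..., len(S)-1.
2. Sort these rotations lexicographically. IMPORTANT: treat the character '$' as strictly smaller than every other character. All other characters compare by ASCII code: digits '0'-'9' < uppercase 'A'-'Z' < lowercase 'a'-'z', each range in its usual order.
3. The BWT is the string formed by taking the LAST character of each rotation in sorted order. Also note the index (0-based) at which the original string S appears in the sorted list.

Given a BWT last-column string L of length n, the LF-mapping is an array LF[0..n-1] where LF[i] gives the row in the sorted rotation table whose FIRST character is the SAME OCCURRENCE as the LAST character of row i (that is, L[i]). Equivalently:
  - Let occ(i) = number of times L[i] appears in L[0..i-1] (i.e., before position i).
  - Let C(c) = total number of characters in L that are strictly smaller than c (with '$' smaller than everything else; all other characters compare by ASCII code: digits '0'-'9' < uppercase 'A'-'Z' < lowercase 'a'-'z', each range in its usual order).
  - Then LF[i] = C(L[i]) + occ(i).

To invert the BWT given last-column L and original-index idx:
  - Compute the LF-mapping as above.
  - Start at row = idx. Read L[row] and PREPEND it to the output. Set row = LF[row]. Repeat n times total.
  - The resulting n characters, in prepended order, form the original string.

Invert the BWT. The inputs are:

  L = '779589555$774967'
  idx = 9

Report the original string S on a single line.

Answer: 777995569574857$

Derivation:
LF mapping: 7 8 13 2 12 14 3 4 5 0 9 10 1 15 6 11
Walk LF starting at row 9, prepending L[row]:
  step 1: row=9, L[9]='$', prepend. Next row=LF[9]=0
  step 2: row=0, L[0]='7', prepend. Next row=LF[0]=7
  step 3: row=7, L[7]='5', prepend. Next row=LF[7]=4
  step 4: row=4, L[4]='8', prepend. Next row=LF[4]=12
  step 5: row=12, L[12]='4', prepend. Next row=LF[12]=1
  step 6: row=1, L[1]='7', prepend. Next row=LF[1]=8
  step 7: row=8, L[8]='5', prepend. Next row=LF[8]=5
  step 8: row=5, L[5]='9', prepend. Next row=LF[5]=14
  step 9: row=14, L[14]='6', prepend. Next row=LF[14]=6
  step 10: row=6, L[6]='5', prepend. Next row=LF[6]=3
  step 11: row=3, L[3]='5', prepend. Next row=LF[3]=2
  step 12: row=2, L[2]='9', prepend. Next row=LF[2]=13
  step 13: row=13, L[13]='9', prepend. Next row=LF[13]=15
  step 14: row=15, L[15]='7', prepend. Next row=LF[15]=11
  step 15: row=11, L[11]='7', prepend. Next row=LF[11]=10
  step 16: row=10, L[10]='7', prepend. Next row=LF[10]=9
Reversed output: 777995569574857$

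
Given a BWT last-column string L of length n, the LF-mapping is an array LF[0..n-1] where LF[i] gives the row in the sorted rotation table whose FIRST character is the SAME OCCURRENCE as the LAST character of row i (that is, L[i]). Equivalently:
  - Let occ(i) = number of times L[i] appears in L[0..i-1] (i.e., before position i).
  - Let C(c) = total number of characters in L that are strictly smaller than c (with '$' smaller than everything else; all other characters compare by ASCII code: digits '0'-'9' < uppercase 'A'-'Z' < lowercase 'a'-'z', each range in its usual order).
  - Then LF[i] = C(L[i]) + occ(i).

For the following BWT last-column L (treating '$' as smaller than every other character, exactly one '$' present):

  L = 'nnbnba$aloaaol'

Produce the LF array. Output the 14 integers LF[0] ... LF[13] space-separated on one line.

Answer: 9 10 5 11 6 1 0 2 7 12 3 4 13 8

Derivation:
Char counts: '$':1, 'a':4, 'b':2, 'l':2, 'n':3, 'o':2
C (first-col start): C('$')=0, C('a')=1, C('b')=5, C('l')=7, C('n')=9, C('o')=12
L[0]='n': occ=0, LF[0]=C('n')+0=9+0=9
L[1]='n': occ=1, LF[1]=C('n')+1=9+1=10
L[2]='b': occ=0, LF[2]=C('b')+0=5+0=5
L[3]='n': occ=2, LF[3]=C('n')+2=9+2=11
L[4]='b': occ=1, LF[4]=C('b')+1=5+1=6
L[5]='a': occ=0, LF[5]=C('a')+0=1+0=1
L[6]='$': occ=0, LF[6]=C('$')+0=0+0=0
L[7]='a': occ=1, LF[7]=C('a')+1=1+1=2
L[8]='l': occ=0, LF[8]=C('l')+0=7+0=7
L[9]='o': occ=0, LF[9]=C('o')+0=12+0=12
L[10]='a': occ=2, LF[10]=C('a')+2=1+2=3
L[11]='a': occ=3, LF[11]=C('a')+3=1+3=4
L[12]='o': occ=1, LF[12]=C('o')+1=12+1=13
L[13]='l': occ=1, LF[13]=C('l')+1=7+1=8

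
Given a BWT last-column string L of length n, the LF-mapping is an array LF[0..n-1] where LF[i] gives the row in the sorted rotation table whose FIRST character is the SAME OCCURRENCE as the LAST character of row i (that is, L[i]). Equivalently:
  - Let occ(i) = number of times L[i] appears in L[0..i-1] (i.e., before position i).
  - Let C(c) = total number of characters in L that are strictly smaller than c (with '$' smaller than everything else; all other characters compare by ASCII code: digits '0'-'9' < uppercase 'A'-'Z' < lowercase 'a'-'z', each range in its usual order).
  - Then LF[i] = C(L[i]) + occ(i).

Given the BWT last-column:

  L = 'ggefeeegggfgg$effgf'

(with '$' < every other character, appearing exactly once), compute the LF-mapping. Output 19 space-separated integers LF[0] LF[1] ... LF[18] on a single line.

Char counts: '$':1, 'e':5, 'f':5, 'g':8
C (first-col start): C('$')=0, C('e')=1, C('f')=6, C('g')=11
L[0]='g': occ=0, LF[0]=C('g')+0=11+0=11
L[1]='g': occ=1, LF[1]=C('g')+1=11+1=12
L[2]='e': occ=0, LF[2]=C('e')+0=1+0=1
L[3]='f': occ=0, LF[3]=C('f')+0=6+0=6
L[4]='e': occ=1, LF[4]=C('e')+1=1+1=2
L[5]='e': occ=2, LF[5]=C('e')+2=1+2=3
L[6]='e': occ=3, LF[6]=C('e')+3=1+3=4
L[7]='g': occ=2, LF[7]=C('g')+2=11+2=13
L[8]='g': occ=3, LF[8]=C('g')+3=11+3=14
L[9]='g': occ=4, LF[9]=C('g')+4=11+4=15
L[10]='f': occ=1, LF[10]=C('f')+1=6+1=7
L[11]='g': occ=5, LF[11]=C('g')+5=11+5=16
L[12]='g': occ=6, LF[12]=C('g')+6=11+6=17
L[13]='$': occ=0, LF[13]=C('$')+0=0+0=0
L[14]='e': occ=4, LF[14]=C('e')+4=1+4=5
L[15]='f': occ=2, LF[15]=C('f')+2=6+2=8
L[16]='f': occ=3, LF[16]=C('f')+3=6+3=9
L[17]='g': occ=7, LF[17]=C('g')+7=11+7=18
L[18]='f': occ=4, LF[18]=C('f')+4=6+4=10

Answer: 11 12 1 6 2 3 4 13 14 15 7 16 17 0 5 8 9 18 10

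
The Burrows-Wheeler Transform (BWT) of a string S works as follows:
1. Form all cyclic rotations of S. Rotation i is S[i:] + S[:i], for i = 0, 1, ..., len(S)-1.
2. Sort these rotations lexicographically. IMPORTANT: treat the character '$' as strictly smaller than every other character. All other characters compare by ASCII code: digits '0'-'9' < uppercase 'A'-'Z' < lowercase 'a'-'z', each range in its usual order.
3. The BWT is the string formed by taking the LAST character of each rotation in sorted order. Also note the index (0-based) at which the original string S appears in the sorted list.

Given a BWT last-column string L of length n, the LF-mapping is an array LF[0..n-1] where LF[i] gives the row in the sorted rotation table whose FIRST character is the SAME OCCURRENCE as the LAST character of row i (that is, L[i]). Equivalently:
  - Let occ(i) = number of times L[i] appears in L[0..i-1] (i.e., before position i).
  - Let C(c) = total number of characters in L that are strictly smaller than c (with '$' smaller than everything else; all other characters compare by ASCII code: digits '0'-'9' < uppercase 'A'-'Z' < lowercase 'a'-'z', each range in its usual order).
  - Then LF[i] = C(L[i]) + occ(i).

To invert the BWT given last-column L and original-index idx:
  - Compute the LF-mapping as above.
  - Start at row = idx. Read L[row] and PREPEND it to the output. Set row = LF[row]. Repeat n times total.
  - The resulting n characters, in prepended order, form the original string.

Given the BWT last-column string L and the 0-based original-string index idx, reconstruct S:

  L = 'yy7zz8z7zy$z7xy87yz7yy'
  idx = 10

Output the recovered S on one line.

Answer: y778yzz87zxyz7z7yyzyy$

Derivation:
LF mapping: 9 10 1 16 17 6 18 2 19 11 0 20 3 8 12 7 4 13 21 5 14 15
Walk LF starting at row 10, prepending L[row]:
  step 1: row=10, L[10]='$', prepend. Next row=LF[10]=0
  step 2: row=0, L[0]='y', prepend. Next row=LF[0]=9
  step 3: row=9, L[9]='y', prepend. Next row=LF[9]=11
  step 4: row=11, L[11]='z', prepend. Next row=LF[11]=20
  step 5: row=20, L[20]='y', prepend. Next row=LF[20]=14
  step 6: row=14, L[14]='y', prepend. Next row=LF[14]=12
  step 7: row=12, L[12]='7', prepend. Next row=LF[12]=3
  step 8: row=3, L[3]='z', prepend. Next row=LF[3]=16
  step 9: row=16, L[16]='7', prepend. Next row=LF[16]=4
  step 10: row=4, L[4]='z', prepend. Next row=LF[4]=17
  step 11: row=17, L[17]='y', prepend. Next row=LF[17]=13
  step 12: row=13, L[13]='x', prepend. Next row=LF[13]=8
  step 13: row=8, L[8]='z', prepend. Next row=LF[8]=19
  step 14: row=19, L[19]='7', prepend. Next row=LF[19]=5
  step 15: row=5, L[5]='8', prepend. Next row=LF[5]=6
  step 16: row=6, L[6]='z', prepend. Next row=LF[6]=18
  step 17: row=18, L[18]='z', prepend. Next row=LF[18]=21
  step 18: row=21, L[21]='y', prepend. Next row=LF[21]=15
  step 19: row=15, L[15]='8', prepend. Next row=LF[15]=7
  step 20: row=7, L[7]='7', prepend. Next row=LF[7]=2
  step 21: row=2, L[2]='7', prepend. Next row=LF[2]=1
  step 22: row=1, L[1]='y', prepend. Next row=LF[1]=10
Reversed output: y778yzz87zxyz7z7yyzyy$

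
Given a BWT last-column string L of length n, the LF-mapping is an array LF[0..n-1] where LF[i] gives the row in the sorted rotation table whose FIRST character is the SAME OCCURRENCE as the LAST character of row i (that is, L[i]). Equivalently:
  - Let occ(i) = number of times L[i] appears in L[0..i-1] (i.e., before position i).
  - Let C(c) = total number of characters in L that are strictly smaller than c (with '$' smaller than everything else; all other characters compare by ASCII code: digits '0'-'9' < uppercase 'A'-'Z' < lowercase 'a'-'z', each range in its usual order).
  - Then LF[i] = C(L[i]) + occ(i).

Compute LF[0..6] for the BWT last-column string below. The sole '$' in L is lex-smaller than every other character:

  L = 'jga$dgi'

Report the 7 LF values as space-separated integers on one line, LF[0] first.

Answer: 6 3 1 0 2 4 5

Derivation:
Char counts: '$':1, 'a':1, 'd':1, 'g':2, 'i':1, 'j':1
C (first-col start): C('$')=0, C('a')=1, C('d')=2, C('g')=3, C('i')=5, C('j')=6
L[0]='j': occ=0, LF[0]=C('j')+0=6+0=6
L[1]='g': occ=0, LF[1]=C('g')+0=3+0=3
L[2]='a': occ=0, LF[2]=C('a')+0=1+0=1
L[3]='$': occ=0, LF[3]=C('$')+0=0+0=0
L[4]='d': occ=0, LF[4]=C('d')+0=2+0=2
L[5]='g': occ=1, LF[5]=C('g')+1=3+1=4
L[6]='i': occ=0, LF[6]=C('i')+0=5+0=5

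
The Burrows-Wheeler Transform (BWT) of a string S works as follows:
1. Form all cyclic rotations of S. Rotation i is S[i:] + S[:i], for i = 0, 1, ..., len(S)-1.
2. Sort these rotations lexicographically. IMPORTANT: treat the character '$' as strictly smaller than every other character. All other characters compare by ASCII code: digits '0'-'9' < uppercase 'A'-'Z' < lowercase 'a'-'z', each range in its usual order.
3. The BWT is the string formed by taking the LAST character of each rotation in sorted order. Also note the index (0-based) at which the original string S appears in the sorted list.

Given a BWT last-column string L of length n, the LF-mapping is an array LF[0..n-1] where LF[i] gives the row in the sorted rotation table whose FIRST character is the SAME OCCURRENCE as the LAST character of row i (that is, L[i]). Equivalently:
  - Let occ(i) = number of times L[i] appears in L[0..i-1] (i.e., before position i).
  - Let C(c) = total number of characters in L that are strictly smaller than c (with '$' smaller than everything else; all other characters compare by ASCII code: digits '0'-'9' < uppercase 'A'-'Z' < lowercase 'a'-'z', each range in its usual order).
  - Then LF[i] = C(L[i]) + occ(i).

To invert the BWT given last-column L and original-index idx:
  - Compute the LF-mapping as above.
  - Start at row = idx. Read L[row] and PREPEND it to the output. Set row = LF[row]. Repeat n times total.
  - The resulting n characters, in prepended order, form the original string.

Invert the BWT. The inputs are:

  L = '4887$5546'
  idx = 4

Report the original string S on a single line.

Answer: 57568484$

Derivation:
LF mapping: 1 7 8 6 0 3 4 2 5
Walk LF starting at row 4, prepending L[row]:
  step 1: row=4, L[4]='$', prepend. Next row=LF[4]=0
  step 2: row=0, L[0]='4', prepend. Next row=LF[0]=1
  step 3: row=1, L[1]='8', prepend. Next row=LF[1]=7
  step 4: row=7, L[7]='4', prepend. Next row=LF[7]=2
  step 5: row=2, L[2]='8', prepend. Next row=LF[2]=8
  step 6: row=8, L[8]='6', prepend. Next row=LF[8]=5
  step 7: row=5, L[5]='5', prepend. Next row=LF[5]=3
  step 8: row=3, L[3]='7', prepend. Next row=LF[3]=6
  step 9: row=6, L[6]='5', prepend. Next row=LF[6]=4
Reversed output: 57568484$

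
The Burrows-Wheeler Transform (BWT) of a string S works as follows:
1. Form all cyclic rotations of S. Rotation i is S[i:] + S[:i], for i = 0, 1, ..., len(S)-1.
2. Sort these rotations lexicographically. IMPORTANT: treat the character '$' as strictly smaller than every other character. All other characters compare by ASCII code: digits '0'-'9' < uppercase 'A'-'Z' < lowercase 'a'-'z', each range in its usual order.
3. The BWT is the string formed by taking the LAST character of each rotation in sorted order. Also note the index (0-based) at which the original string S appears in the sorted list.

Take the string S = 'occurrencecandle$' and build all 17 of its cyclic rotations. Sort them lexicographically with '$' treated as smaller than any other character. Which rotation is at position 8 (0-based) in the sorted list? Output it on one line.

Answer: ecandle$occurrenc

Derivation:
All 17 rotations (rotation i = S[i:]+S[:i]):
  rot[0] = occurrencecandle$
  rot[1] = ccurrencecandle$o
  rot[2] = currencecandle$oc
  rot[3] = urrencecandle$occ
  rot[4] = rrencecandle$occu
  rot[5] = rencecandle$occur
  rot[6] = encecandle$occurr
  rot[7] = ncecandle$occurre
  rot[8] = cecandle$occurren
  rot[9] = ecandle$occurrenc
  rot[10] = candle$occurrence
  rot[11] = andle$occurrencec
  rot[12] = ndle$occurrenceca
  rot[13] = dle$occurrencecan
  rot[14] = le$occurrencecand
  rot[15] = e$occurrencecandl
  rot[16] = $occurrencecandle
Sorted (with $ < everything):
  sorted[0] = $occurrencecandle
  sorted[1] = andle$occurrencec
  sorted[2] = candle$occurrence
  sorted[3] = ccurrencecandle$o
  sorted[4] = cecandle$occurren
  sorted[5] = currencecandle$oc
  sorted[6] = dle$occurrencecan
  sorted[7] = e$occurrencecandl
  sorted[8] = ecandle$occurrenc
  sorted[9] = encecandle$occurr
  sorted[10] = le$occurrencecand
  sorted[11] = ncecandle$occurre
  sorted[12] = ndle$occurrenceca
  sorted[13] = occurrencecandle$
  sorted[14] = rencecandle$occur
  sorted[15] = rrencecandle$occu
  sorted[16] = urrencecandle$occ
sorted[8] = ecandle$occurrenc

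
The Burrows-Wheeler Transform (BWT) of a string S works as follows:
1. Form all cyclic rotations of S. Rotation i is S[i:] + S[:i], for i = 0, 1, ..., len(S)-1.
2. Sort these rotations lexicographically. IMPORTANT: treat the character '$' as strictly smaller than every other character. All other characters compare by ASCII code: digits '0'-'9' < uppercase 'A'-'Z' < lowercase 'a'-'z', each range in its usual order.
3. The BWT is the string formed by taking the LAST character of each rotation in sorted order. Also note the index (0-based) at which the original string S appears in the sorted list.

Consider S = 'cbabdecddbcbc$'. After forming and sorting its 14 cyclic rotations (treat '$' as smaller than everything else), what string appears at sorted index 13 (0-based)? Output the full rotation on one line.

Answer: ecddbcbc$cbabd

Derivation:
All 14 rotations (rotation i = S[i:]+S[:i]):
  rot[0] = cbabdecddbcbc$
  rot[1] = babdecddbcbc$c
  rot[2] = abdecddbcbc$cb
  rot[3] = bdecddbcbc$cba
  rot[4] = decddbcbc$cbab
  rot[5] = ecddbcbc$cbabd
  rot[6] = cddbcbc$cbabde
  rot[7] = ddbcbc$cbabdec
  rot[8] = dbcbc$cbabdecd
  rot[9] = bcbc$cbabdecdd
  rot[10] = cbc$cbabdecddb
  rot[11] = bc$cbabdecddbc
  rot[12] = c$cbabdecddbcb
  rot[13] = $cbabdecddbcbc
Sorted (with $ < everything):
  sorted[0] = $cbabdecddbcbc
  sorted[1] = abdecddbcbc$cb
  sorted[2] = babdecddbcbc$c
  sorted[3] = bc$cbabdecddbc
  sorted[4] = bcbc$cbabdecdd
  sorted[5] = bdecddbcbc$cba
  sorted[6] = c$cbabdecddbcb
  sorted[7] = cbabdecddbcbc$
  sorted[8] = cbc$cbabdecddb
  sorted[9] = cddbcbc$cbabde
  sorted[10] = dbcbc$cbabdecd
  sorted[11] = ddbcbc$cbabdec
  sorted[12] = decddbcbc$cbab
  sorted[13] = ecddbcbc$cbabd
sorted[13] = ecddbcbc$cbabd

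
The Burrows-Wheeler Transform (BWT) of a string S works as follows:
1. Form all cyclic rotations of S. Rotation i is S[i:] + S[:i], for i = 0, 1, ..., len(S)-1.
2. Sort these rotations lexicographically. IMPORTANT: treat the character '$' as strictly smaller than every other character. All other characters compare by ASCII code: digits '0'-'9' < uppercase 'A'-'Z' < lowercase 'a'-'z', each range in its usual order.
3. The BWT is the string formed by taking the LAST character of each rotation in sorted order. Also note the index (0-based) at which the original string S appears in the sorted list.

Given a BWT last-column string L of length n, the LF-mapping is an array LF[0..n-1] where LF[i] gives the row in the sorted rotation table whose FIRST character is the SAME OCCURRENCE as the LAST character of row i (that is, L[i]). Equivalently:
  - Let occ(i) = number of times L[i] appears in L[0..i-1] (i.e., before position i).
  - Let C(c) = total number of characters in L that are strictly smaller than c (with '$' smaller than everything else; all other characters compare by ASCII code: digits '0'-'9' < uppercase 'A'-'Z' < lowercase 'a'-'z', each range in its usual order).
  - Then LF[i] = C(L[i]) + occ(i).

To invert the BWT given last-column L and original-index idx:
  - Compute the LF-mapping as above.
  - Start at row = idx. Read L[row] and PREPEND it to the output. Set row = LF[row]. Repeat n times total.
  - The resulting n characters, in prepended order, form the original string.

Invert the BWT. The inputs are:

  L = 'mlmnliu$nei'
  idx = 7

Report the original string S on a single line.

Answer: millennium$

Derivation:
LF mapping: 6 4 7 8 5 2 10 0 9 1 3
Walk LF starting at row 7, prepending L[row]:
  step 1: row=7, L[7]='$', prepend. Next row=LF[7]=0
  step 2: row=0, L[0]='m', prepend. Next row=LF[0]=6
  step 3: row=6, L[6]='u', prepend. Next row=LF[6]=10
  step 4: row=10, L[10]='i', prepend. Next row=LF[10]=3
  step 5: row=3, L[3]='n', prepend. Next row=LF[3]=8
  step 6: row=8, L[8]='n', prepend. Next row=LF[8]=9
  step 7: row=9, L[9]='e', prepend. Next row=LF[9]=1
  step 8: row=1, L[1]='l', prepend. Next row=LF[1]=4
  step 9: row=4, L[4]='l', prepend. Next row=LF[4]=5
  step 10: row=5, L[5]='i', prepend. Next row=LF[5]=2
  step 11: row=2, L[2]='m', prepend. Next row=LF[2]=7
Reversed output: millennium$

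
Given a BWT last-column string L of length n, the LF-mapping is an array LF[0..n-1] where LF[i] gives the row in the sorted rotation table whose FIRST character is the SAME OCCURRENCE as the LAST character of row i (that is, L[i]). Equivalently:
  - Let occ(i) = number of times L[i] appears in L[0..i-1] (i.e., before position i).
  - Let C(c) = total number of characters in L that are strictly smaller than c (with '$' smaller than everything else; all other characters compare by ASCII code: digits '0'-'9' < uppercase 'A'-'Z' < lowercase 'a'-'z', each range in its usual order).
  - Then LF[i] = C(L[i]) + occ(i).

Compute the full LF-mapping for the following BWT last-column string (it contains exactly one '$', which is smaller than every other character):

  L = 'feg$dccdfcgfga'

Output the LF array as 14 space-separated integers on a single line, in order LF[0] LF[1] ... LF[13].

Answer: 8 7 11 0 5 2 3 6 9 4 12 10 13 1

Derivation:
Char counts: '$':1, 'a':1, 'c':3, 'd':2, 'e':1, 'f':3, 'g':3
C (first-col start): C('$')=0, C('a')=1, C('c')=2, C('d')=5, C('e')=7, C('f')=8, C('g')=11
L[0]='f': occ=0, LF[0]=C('f')+0=8+0=8
L[1]='e': occ=0, LF[1]=C('e')+0=7+0=7
L[2]='g': occ=0, LF[2]=C('g')+0=11+0=11
L[3]='$': occ=0, LF[3]=C('$')+0=0+0=0
L[4]='d': occ=0, LF[4]=C('d')+0=5+0=5
L[5]='c': occ=0, LF[5]=C('c')+0=2+0=2
L[6]='c': occ=1, LF[6]=C('c')+1=2+1=3
L[7]='d': occ=1, LF[7]=C('d')+1=5+1=6
L[8]='f': occ=1, LF[8]=C('f')+1=8+1=9
L[9]='c': occ=2, LF[9]=C('c')+2=2+2=4
L[10]='g': occ=1, LF[10]=C('g')+1=11+1=12
L[11]='f': occ=2, LF[11]=C('f')+2=8+2=10
L[12]='g': occ=2, LF[12]=C('g')+2=11+2=13
L[13]='a': occ=0, LF[13]=C('a')+0=1+0=1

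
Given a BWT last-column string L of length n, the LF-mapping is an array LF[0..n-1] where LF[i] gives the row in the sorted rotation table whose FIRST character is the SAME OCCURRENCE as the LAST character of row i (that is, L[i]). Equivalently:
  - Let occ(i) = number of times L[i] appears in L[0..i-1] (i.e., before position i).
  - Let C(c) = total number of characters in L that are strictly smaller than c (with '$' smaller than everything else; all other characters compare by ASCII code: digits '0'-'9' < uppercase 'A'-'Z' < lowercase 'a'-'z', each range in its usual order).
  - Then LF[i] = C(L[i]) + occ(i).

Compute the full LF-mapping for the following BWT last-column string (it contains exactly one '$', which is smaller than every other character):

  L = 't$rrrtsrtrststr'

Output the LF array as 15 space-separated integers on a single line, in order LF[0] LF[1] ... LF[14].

Char counts: '$':1, 'r':6, 's':3, 't':5
C (first-col start): C('$')=0, C('r')=1, C('s')=7, C('t')=10
L[0]='t': occ=0, LF[0]=C('t')+0=10+0=10
L[1]='$': occ=0, LF[1]=C('$')+0=0+0=0
L[2]='r': occ=0, LF[2]=C('r')+0=1+0=1
L[3]='r': occ=1, LF[3]=C('r')+1=1+1=2
L[4]='r': occ=2, LF[4]=C('r')+2=1+2=3
L[5]='t': occ=1, LF[5]=C('t')+1=10+1=11
L[6]='s': occ=0, LF[6]=C('s')+0=7+0=7
L[7]='r': occ=3, LF[7]=C('r')+3=1+3=4
L[8]='t': occ=2, LF[8]=C('t')+2=10+2=12
L[9]='r': occ=4, LF[9]=C('r')+4=1+4=5
L[10]='s': occ=1, LF[10]=C('s')+1=7+1=8
L[11]='t': occ=3, LF[11]=C('t')+3=10+3=13
L[12]='s': occ=2, LF[12]=C('s')+2=7+2=9
L[13]='t': occ=4, LF[13]=C('t')+4=10+4=14
L[14]='r': occ=5, LF[14]=C('r')+5=1+5=6

Answer: 10 0 1 2 3 11 7 4 12 5 8 13 9 14 6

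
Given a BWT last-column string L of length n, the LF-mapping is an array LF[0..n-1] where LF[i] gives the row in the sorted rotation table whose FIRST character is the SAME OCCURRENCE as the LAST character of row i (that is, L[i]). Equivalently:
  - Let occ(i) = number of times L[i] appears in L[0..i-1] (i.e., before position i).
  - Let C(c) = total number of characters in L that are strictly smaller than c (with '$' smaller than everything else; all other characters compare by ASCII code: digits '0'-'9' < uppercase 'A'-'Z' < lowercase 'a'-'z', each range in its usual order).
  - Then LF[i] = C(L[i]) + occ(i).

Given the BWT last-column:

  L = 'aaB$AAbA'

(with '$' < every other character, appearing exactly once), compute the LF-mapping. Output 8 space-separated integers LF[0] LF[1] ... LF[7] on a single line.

Char counts: '$':1, 'A':3, 'B':1, 'a':2, 'b':1
C (first-col start): C('$')=0, C('A')=1, C('B')=4, C('a')=5, C('b')=7
L[0]='a': occ=0, LF[0]=C('a')+0=5+0=5
L[1]='a': occ=1, LF[1]=C('a')+1=5+1=6
L[2]='B': occ=0, LF[2]=C('B')+0=4+0=4
L[3]='$': occ=0, LF[3]=C('$')+0=0+0=0
L[4]='A': occ=0, LF[4]=C('A')+0=1+0=1
L[5]='A': occ=1, LF[5]=C('A')+1=1+1=2
L[6]='b': occ=0, LF[6]=C('b')+0=7+0=7
L[7]='A': occ=2, LF[7]=C('A')+2=1+2=3

Answer: 5 6 4 0 1 2 7 3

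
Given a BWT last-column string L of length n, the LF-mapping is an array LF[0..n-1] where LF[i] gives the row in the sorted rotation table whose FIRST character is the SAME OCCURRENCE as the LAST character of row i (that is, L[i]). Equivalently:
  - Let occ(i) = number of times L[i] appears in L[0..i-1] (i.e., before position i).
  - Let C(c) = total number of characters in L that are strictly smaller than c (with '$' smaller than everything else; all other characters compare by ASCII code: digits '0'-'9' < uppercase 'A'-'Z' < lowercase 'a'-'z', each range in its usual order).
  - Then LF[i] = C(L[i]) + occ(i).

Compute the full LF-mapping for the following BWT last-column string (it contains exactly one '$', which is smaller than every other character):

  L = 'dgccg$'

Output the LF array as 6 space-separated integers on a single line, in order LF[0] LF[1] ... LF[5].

Answer: 3 4 1 2 5 0

Derivation:
Char counts: '$':1, 'c':2, 'd':1, 'g':2
C (first-col start): C('$')=0, C('c')=1, C('d')=3, C('g')=4
L[0]='d': occ=0, LF[0]=C('d')+0=3+0=3
L[1]='g': occ=0, LF[1]=C('g')+0=4+0=4
L[2]='c': occ=0, LF[2]=C('c')+0=1+0=1
L[3]='c': occ=1, LF[3]=C('c')+1=1+1=2
L[4]='g': occ=1, LF[4]=C('g')+1=4+1=5
L[5]='$': occ=0, LF[5]=C('$')+0=0+0=0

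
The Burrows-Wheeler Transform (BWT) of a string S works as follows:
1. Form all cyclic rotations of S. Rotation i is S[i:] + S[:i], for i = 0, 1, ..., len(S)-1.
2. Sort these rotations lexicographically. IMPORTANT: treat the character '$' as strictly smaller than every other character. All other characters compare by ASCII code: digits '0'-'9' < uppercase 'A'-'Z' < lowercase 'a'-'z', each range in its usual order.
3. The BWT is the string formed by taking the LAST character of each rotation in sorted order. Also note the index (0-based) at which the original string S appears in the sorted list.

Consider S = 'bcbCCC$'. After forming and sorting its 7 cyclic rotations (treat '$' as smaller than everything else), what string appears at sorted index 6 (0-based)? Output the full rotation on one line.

All 7 rotations (rotation i = S[i:]+S[:i]):
  rot[0] = bcbCCC$
  rot[1] = cbCCC$b
  rot[2] = bCCC$bc
  rot[3] = CCC$bcb
  rot[4] = CC$bcbC
  rot[5] = C$bcbCC
  rot[6] = $bcbCCC
Sorted (with $ < everything):
  sorted[0] = $bcbCCC
  sorted[1] = C$bcbCC
  sorted[2] = CC$bcbC
  sorted[3] = CCC$bcb
  sorted[4] = bCCC$bc
  sorted[5] = bcbCCC$
  sorted[6] = cbCCC$b
sorted[6] = cbCCC$b

Answer: cbCCC$b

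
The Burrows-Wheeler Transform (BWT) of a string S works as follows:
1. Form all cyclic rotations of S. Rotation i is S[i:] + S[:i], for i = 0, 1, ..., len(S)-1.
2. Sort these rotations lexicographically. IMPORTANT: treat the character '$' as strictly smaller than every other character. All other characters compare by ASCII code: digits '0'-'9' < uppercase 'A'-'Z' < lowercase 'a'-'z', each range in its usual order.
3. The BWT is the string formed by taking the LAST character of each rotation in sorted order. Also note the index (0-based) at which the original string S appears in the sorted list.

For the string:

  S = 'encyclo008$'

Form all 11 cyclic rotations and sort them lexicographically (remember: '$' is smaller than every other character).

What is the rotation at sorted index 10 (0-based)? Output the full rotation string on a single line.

All 11 rotations (rotation i = S[i:]+S[:i]):
  rot[0] = encyclo008$
  rot[1] = ncyclo008$e
  rot[2] = cyclo008$en
  rot[3] = yclo008$enc
  rot[4] = clo008$ency
  rot[5] = lo008$encyc
  rot[6] = o008$encycl
  rot[7] = 008$encyclo
  rot[8] = 08$encyclo0
  rot[9] = 8$encyclo00
  rot[10] = $encyclo008
Sorted (with $ < everything):
  sorted[0] = $encyclo008
  sorted[1] = 008$encyclo
  sorted[2] = 08$encyclo0
  sorted[3] = 8$encyclo00
  sorted[4] = clo008$ency
  sorted[5] = cyclo008$en
  sorted[6] = encyclo008$
  sorted[7] = lo008$encyc
  sorted[8] = ncyclo008$e
  sorted[9] = o008$encycl
  sorted[10] = yclo008$enc
sorted[10] = yclo008$enc

Answer: yclo008$enc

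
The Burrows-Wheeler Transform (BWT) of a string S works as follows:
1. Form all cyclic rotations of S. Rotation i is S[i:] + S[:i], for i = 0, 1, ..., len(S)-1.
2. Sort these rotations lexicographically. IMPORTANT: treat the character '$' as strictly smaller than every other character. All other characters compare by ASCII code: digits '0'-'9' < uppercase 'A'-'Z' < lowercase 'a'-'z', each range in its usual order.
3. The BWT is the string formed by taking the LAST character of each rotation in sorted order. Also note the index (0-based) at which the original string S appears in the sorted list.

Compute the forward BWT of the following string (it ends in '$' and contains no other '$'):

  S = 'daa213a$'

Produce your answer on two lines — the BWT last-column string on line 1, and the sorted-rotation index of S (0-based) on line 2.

All 8 rotations (rotation i = S[i:]+S[:i]):
  rot[0] = daa213a$
  rot[1] = aa213a$d
  rot[2] = a213a$da
  rot[3] = 213a$daa
  rot[4] = 13a$daa2
  rot[5] = 3a$daa21
  rot[6] = a$daa213
  rot[7] = $daa213a
Sorted (with $ < everything):
  sorted[0] = $daa213a  (last char: 'a')
  sorted[1] = 13a$daa2  (last char: '2')
  sorted[2] = 213a$daa  (last char: 'a')
  sorted[3] = 3a$daa21  (last char: '1')
  sorted[4] = a$daa213  (last char: '3')
  sorted[5] = a213a$da  (last char: 'a')
  sorted[6] = aa213a$d  (last char: 'd')
  sorted[7] = daa213a$  (last char: '$')
Last column: a2a13ad$
Original string S is at sorted index 7

Answer: a2a13ad$
7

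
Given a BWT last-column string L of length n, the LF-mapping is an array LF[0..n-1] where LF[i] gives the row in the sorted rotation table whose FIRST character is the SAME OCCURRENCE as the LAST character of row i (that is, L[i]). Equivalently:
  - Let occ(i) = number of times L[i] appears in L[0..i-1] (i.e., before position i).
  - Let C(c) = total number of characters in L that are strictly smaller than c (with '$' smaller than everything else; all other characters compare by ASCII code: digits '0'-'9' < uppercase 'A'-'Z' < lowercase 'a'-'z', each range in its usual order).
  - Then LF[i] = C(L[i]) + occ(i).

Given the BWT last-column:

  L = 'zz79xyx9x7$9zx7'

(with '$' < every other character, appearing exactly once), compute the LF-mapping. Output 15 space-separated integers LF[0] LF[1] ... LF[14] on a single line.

Char counts: '$':1, '7':3, '9':3, 'x':4, 'y':1, 'z':3
C (first-col start): C('$')=0, C('7')=1, C('9')=4, C('x')=7, C('y')=11, C('z')=12
L[0]='z': occ=0, LF[0]=C('z')+0=12+0=12
L[1]='z': occ=1, LF[1]=C('z')+1=12+1=13
L[2]='7': occ=0, LF[2]=C('7')+0=1+0=1
L[3]='9': occ=0, LF[3]=C('9')+0=4+0=4
L[4]='x': occ=0, LF[4]=C('x')+0=7+0=7
L[5]='y': occ=0, LF[5]=C('y')+0=11+0=11
L[6]='x': occ=1, LF[6]=C('x')+1=7+1=8
L[7]='9': occ=1, LF[7]=C('9')+1=4+1=5
L[8]='x': occ=2, LF[8]=C('x')+2=7+2=9
L[9]='7': occ=1, LF[9]=C('7')+1=1+1=2
L[10]='$': occ=0, LF[10]=C('$')+0=0+0=0
L[11]='9': occ=2, LF[11]=C('9')+2=4+2=6
L[12]='z': occ=2, LF[12]=C('z')+2=12+2=14
L[13]='x': occ=3, LF[13]=C('x')+3=7+3=10
L[14]='7': occ=2, LF[14]=C('7')+2=1+2=3

Answer: 12 13 1 4 7 11 8 5 9 2 0 6 14 10 3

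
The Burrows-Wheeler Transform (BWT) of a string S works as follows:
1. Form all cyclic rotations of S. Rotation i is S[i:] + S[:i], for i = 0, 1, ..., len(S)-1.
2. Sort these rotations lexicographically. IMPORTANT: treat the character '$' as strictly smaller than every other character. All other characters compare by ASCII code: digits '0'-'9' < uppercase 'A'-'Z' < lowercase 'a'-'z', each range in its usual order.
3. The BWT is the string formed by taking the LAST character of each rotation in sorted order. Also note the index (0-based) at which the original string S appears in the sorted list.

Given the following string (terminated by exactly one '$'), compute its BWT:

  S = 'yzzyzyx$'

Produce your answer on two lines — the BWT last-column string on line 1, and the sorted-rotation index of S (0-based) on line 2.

All 8 rotations (rotation i = S[i:]+S[:i]):
  rot[0] = yzzyzyx$
  rot[1] = zzyzyx$y
  rot[2] = zyzyx$yz
  rot[3] = yzyx$yzz
  rot[4] = zyx$yzzy
  rot[5] = yx$yzzyz
  rot[6] = x$yzzyzy
  rot[7] = $yzzyzyx
Sorted (with $ < everything):
  sorted[0] = $yzzyzyx  (last char: 'x')
  sorted[1] = x$yzzyzy  (last char: 'y')
  sorted[2] = yx$yzzyz  (last char: 'z')
  sorted[3] = yzyx$yzz  (last char: 'z')
  sorted[4] = yzzyzyx$  (last char: '$')
  sorted[5] = zyx$yzzy  (last char: 'y')
  sorted[6] = zyzyx$yz  (last char: 'z')
  sorted[7] = zzyzyx$y  (last char: 'y')
Last column: xyzz$yzy
Original string S is at sorted index 4

Answer: xyzz$yzy
4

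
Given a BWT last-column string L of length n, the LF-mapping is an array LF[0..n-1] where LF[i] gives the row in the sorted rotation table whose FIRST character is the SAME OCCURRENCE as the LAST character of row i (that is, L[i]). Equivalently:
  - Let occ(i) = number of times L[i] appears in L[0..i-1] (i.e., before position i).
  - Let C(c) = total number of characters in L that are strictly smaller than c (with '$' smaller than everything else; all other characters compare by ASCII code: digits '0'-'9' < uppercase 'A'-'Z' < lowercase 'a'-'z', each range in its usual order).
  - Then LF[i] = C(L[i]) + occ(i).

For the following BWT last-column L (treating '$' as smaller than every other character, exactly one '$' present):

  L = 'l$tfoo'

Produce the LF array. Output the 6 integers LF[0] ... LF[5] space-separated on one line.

Answer: 2 0 5 1 3 4

Derivation:
Char counts: '$':1, 'f':1, 'l':1, 'o':2, 't':1
C (first-col start): C('$')=0, C('f')=1, C('l')=2, C('o')=3, C('t')=5
L[0]='l': occ=0, LF[0]=C('l')+0=2+0=2
L[1]='$': occ=0, LF[1]=C('$')+0=0+0=0
L[2]='t': occ=0, LF[2]=C('t')+0=5+0=5
L[3]='f': occ=0, LF[3]=C('f')+0=1+0=1
L[4]='o': occ=0, LF[4]=C('o')+0=3+0=3
L[5]='o': occ=1, LF[5]=C('o')+1=3+1=4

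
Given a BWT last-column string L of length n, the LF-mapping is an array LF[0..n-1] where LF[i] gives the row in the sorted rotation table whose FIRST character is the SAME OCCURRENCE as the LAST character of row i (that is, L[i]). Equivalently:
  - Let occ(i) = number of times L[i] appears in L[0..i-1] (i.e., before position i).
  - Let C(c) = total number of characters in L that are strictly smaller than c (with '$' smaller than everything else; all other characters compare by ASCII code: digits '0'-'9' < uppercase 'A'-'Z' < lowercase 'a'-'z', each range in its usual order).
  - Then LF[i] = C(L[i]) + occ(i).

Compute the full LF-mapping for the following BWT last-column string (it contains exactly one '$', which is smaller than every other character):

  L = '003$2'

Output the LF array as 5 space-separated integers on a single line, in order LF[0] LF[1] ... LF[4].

Answer: 1 2 4 0 3

Derivation:
Char counts: '$':1, '0':2, '2':1, '3':1
C (first-col start): C('$')=0, C('0')=1, C('2')=3, C('3')=4
L[0]='0': occ=0, LF[0]=C('0')+0=1+0=1
L[1]='0': occ=1, LF[1]=C('0')+1=1+1=2
L[2]='3': occ=0, LF[2]=C('3')+0=4+0=4
L[3]='$': occ=0, LF[3]=C('$')+0=0+0=0
L[4]='2': occ=0, LF[4]=C('2')+0=3+0=3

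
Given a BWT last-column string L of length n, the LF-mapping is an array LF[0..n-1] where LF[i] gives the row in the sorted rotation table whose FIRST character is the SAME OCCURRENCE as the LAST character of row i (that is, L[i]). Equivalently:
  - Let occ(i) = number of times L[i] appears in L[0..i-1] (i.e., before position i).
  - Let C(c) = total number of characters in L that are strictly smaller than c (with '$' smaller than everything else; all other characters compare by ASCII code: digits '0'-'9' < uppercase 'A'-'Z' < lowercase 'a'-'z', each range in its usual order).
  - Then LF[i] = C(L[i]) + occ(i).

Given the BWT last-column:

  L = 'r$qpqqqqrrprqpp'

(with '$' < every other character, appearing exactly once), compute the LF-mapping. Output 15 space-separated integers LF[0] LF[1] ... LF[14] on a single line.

Answer: 11 0 5 1 6 7 8 9 12 13 2 14 10 3 4

Derivation:
Char counts: '$':1, 'p':4, 'q':6, 'r':4
C (first-col start): C('$')=0, C('p')=1, C('q')=5, C('r')=11
L[0]='r': occ=0, LF[0]=C('r')+0=11+0=11
L[1]='$': occ=0, LF[1]=C('$')+0=0+0=0
L[2]='q': occ=0, LF[2]=C('q')+0=5+0=5
L[3]='p': occ=0, LF[3]=C('p')+0=1+0=1
L[4]='q': occ=1, LF[4]=C('q')+1=5+1=6
L[5]='q': occ=2, LF[5]=C('q')+2=5+2=7
L[6]='q': occ=3, LF[6]=C('q')+3=5+3=8
L[7]='q': occ=4, LF[7]=C('q')+4=5+4=9
L[8]='r': occ=1, LF[8]=C('r')+1=11+1=12
L[9]='r': occ=2, LF[9]=C('r')+2=11+2=13
L[10]='p': occ=1, LF[10]=C('p')+1=1+1=2
L[11]='r': occ=3, LF[11]=C('r')+3=11+3=14
L[12]='q': occ=5, LF[12]=C('q')+5=5+5=10
L[13]='p': occ=2, LF[13]=C('p')+2=1+2=3
L[14]='p': occ=3, LF[14]=C('p')+3=1+3=4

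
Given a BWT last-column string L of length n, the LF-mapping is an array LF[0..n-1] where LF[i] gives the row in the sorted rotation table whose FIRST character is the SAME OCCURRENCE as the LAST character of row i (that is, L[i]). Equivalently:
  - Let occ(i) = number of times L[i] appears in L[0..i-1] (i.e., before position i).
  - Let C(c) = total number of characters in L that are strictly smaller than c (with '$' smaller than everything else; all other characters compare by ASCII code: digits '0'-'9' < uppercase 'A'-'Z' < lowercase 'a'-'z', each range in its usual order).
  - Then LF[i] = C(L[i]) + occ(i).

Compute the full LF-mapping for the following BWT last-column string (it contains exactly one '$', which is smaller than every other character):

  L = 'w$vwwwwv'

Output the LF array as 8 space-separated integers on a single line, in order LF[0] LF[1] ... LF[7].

Char counts: '$':1, 'v':2, 'w':5
C (first-col start): C('$')=0, C('v')=1, C('w')=3
L[0]='w': occ=0, LF[0]=C('w')+0=3+0=3
L[1]='$': occ=0, LF[1]=C('$')+0=0+0=0
L[2]='v': occ=0, LF[2]=C('v')+0=1+0=1
L[3]='w': occ=1, LF[3]=C('w')+1=3+1=4
L[4]='w': occ=2, LF[4]=C('w')+2=3+2=5
L[5]='w': occ=3, LF[5]=C('w')+3=3+3=6
L[6]='w': occ=4, LF[6]=C('w')+4=3+4=7
L[7]='v': occ=1, LF[7]=C('v')+1=1+1=2

Answer: 3 0 1 4 5 6 7 2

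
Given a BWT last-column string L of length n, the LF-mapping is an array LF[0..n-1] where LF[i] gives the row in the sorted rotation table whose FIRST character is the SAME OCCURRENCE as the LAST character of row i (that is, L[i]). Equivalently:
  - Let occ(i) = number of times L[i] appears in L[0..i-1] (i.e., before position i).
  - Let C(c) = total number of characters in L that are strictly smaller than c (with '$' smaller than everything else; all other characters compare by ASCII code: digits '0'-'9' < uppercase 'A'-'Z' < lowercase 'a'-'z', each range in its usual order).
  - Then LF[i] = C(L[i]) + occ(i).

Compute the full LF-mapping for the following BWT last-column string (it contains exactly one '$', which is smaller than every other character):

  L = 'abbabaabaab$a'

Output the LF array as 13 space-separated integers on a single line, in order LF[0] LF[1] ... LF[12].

Char counts: '$':1, 'a':7, 'b':5
C (first-col start): C('$')=0, C('a')=1, C('b')=8
L[0]='a': occ=0, LF[0]=C('a')+0=1+0=1
L[1]='b': occ=0, LF[1]=C('b')+0=8+0=8
L[2]='b': occ=1, LF[2]=C('b')+1=8+1=9
L[3]='a': occ=1, LF[3]=C('a')+1=1+1=2
L[4]='b': occ=2, LF[4]=C('b')+2=8+2=10
L[5]='a': occ=2, LF[5]=C('a')+2=1+2=3
L[6]='a': occ=3, LF[6]=C('a')+3=1+3=4
L[7]='b': occ=3, LF[7]=C('b')+3=8+3=11
L[8]='a': occ=4, LF[8]=C('a')+4=1+4=5
L[9]='a': occ=5, LF[9]=C('a')+5=1+5=6
L[10]='b': occ=4, LF[10]=C('b')+4=8+4=12
L[11]='$': occ=0, LF[11]=C('$')+0=0+0=0
L[12]='a': occ=6, LF[12]=C('a')+6=1+6=7

Answer: 1 8 9 2 10 3 4 11 5 6 12 0 7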